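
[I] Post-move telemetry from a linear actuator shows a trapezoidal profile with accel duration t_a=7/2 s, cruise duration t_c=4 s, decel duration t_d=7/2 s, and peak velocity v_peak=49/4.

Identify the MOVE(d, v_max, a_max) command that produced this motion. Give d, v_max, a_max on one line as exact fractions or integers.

d=735/8 v_max=49/4 a_max=7/2

a_max = (49/4)/(7/2) = 7/2
d_a = ½·49/4·7/2 = 343/16; d_c = 49/4·4 = 49
d = 2·343/16 + 49 = 735/8
t_c = 4 > 0 ⇒ limit active, v_max = 49/4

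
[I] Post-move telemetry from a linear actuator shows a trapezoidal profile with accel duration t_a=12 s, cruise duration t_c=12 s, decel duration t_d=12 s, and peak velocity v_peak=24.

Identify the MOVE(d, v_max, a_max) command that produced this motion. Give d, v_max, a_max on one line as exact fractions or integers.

a_max = 24/12 = 2
d_a = ½·24·12 = 144; d_c = 24·12 = 288
d = 2·144 + 288 = 576
t_c = 12 > 0 → v_max = v_peak = 24

d=576 v_max=24 a_max=2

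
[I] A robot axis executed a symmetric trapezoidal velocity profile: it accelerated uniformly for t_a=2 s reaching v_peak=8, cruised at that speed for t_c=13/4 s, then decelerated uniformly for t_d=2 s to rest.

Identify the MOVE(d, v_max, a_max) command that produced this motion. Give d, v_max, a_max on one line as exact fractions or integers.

a_max = 8/2 = 4
d_a = ½·8·2 = 8; d_c = 8·13/4 = 26
d = 2·8 + 26 = 42
t_c = 13/4 > 0 so v_max = 8

d=42 v_max=8 a_max=4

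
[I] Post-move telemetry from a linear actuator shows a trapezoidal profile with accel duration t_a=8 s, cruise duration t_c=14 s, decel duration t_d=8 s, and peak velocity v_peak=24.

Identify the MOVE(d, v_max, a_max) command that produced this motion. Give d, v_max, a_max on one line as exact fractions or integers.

d=528 v_max=24 a_max=3

a_max = 24/8 = 3
d_a = ½·24·8 = 96; d_c = 24·14 = 336
d = 2·96 + 336 = 528
t_c = 14 > 0 ⇒ limit active, v_max = 24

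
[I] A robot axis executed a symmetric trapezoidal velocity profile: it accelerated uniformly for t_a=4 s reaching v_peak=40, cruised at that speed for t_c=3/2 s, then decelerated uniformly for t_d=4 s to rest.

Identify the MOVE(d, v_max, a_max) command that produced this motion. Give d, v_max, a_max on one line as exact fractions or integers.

a_max = 40/4 = 10
d_a = ½·40·4 = 80; d_c = 40·3/2 = 60
d = 2·80 + 60 = 220
t_c = 3/2 > 0 ⇒ limit active, v_max = 40

d=220 v_max=40 a_max=10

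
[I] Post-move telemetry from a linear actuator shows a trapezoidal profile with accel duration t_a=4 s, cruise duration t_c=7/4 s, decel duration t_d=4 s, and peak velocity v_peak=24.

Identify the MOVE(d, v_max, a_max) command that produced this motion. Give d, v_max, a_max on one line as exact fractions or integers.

d=138 v_max=24 a_max=6

a_max = 24/4 = 6
d_a = ½·24·4 = 48; d_c = 24·7/4 = 42
d = 2·48 + 42 = 138
t_c = 7/4 > 0 → v_max = v_peak = 24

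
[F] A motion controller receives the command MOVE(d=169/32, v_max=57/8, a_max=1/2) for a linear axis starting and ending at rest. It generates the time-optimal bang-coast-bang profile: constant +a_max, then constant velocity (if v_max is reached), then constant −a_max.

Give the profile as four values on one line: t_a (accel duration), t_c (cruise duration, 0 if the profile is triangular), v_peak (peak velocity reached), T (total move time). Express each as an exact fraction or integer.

v_max²/a_max = (57/8)²/(1/2) = 3249/32
169/32 < 3249/32 → triangular
v_peak = √(169/32·1/2) = √(169/64) = 13/8
t_a = (13/8)/(1/2) = 13/4; t_c = 0
T = 2·13/4 = 13/2

t_a=13/4 t_c=0 v_peak=13/8 T=13/2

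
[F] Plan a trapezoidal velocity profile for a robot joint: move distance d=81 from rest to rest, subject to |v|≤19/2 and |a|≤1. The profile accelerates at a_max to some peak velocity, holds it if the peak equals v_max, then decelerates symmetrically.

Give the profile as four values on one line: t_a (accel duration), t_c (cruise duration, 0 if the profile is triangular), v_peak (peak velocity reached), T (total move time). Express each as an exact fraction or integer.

(v_max)²/a_max = (19/2)²/1 = 361/4
81 < 361/4 so t_c = 0
v_peak = √(81·1) = √81 = 9
t_a = 9/1 = 9; t_c = 0
T = 2·9 = 18

t_a=9 t_c=0 v_peak=9 T=18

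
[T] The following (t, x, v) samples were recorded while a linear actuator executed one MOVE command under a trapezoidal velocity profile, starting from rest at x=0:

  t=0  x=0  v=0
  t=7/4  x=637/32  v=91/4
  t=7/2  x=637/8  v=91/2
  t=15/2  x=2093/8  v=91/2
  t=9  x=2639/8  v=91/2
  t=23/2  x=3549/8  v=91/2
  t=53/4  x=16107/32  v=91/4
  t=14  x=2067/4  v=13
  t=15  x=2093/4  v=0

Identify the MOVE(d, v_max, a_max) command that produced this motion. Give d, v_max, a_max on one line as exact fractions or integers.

final state: t=15, x=2093/4, v=0 → d = 2093/4
a_max = (91/4−0)/(7/4−0) = 13
max v = 91/2 over t∈[7/2,23/2] → v_max = 91/2
check: 91/2·(7/2+8) = 2093/4 ✓

d=2093/4 v_max=91/2 a_max=13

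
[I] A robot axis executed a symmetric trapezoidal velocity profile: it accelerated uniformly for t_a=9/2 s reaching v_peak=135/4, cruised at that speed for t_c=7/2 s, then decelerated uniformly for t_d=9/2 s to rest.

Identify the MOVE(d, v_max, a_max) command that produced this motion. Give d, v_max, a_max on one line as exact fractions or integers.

d=270 v_max=135/4 a_max=15/2

a_max = (135/4)/(9/2) = 15/2
d_a = ½·135/4·9/2 = 1215/16; d_c = 135/4·7/2 = 945/8
d = 2·1215/16 + 945/8 = 270
t_c = 7/2 > 0 ⇒ limit active, v_max = 135/4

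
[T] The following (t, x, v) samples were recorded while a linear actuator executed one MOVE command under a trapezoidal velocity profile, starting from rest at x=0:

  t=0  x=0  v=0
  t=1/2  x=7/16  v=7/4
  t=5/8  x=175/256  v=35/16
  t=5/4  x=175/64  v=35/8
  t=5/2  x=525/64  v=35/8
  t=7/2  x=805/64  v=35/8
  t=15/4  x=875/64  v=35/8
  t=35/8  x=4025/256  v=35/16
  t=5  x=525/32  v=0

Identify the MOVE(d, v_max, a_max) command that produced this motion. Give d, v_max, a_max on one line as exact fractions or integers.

d=525/32 v_max=35/8 a_max=7/2

final state: t=5, x=525/32, v=0 → d = 525/32
a_max = (7/4−0)/(1/2−0) = 7/2
max v = 35/8 over t∈[5/4,15/4] → v_max = 35/8
check: 35/8·(5/4+5/2) = 525/32 ✓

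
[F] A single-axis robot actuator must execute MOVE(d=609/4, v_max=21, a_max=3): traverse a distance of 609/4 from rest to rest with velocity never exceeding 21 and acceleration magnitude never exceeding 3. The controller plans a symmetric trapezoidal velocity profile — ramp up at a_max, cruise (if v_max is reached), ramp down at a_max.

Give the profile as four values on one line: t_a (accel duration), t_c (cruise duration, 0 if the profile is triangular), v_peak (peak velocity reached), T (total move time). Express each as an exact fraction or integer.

t_a=7 t_c=1/4 v_peak=21 T=57/4

vₘ²/aₘ = 21²/3 = 147
609/4 ≥ 147 ⇒ cruise phase
t_a = 21/3 = 7; v_peak = 21
d_cruise = 609/4 − 147 = 21/4; t_c = (21/4)/21 = 1/4
T = 2·7 + 1/4 = 57/4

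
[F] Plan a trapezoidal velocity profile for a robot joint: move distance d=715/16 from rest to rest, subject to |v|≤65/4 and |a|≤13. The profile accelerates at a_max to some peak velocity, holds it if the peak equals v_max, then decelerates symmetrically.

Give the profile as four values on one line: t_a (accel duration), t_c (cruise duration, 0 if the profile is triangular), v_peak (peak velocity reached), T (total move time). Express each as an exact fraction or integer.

(v_max)²/a_max = (65/4)²/13 = 325/16
715/16 ≥ 325/16 so v_max reached
t_a = (65/4)/13 = 5/4; v_peak = 65/4
d_cruise = 715/16 − 325/16 = 195/8; t_c = (195/8)/(65/4) = 3/2
T = 2·5/4 + 3/2 = 4

t_a=5/4 t_c=3/2 v_peak=65/4 T=4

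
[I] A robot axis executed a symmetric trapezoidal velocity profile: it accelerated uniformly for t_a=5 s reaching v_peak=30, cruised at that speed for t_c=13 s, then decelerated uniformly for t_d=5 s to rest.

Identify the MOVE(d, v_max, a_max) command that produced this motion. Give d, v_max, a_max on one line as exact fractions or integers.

a_max = 30/5 = 6
d_a = ½·30·5 = 75; d_c = 30·13 = 390
d = 2·75 + 390 = 540
t_c = 13 > 0 ⇒ limit active, v_max = 30

d=540 v_max=30 a_max=6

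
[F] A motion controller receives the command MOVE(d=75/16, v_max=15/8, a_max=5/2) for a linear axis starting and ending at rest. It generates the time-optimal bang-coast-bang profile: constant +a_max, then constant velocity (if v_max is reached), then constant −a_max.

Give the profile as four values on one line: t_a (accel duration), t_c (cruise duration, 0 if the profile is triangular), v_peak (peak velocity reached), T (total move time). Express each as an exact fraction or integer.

vₘ²/aₘ = (15/8)²/(5/2) = 45/32
75/16 ≥ 45/32 so v_max reached
t_a = (15/8)/(5/2) = 3/4; v_peak = 15/8
d_cruise = 75/16 − 45/32 = 105/32; t_c = (105/32)/(15/8) = 7/4
T = 2·3/4 + 7/4 = 13/4

t_a=3/4 t_c=7/4 v_peak=15/8 T=13/4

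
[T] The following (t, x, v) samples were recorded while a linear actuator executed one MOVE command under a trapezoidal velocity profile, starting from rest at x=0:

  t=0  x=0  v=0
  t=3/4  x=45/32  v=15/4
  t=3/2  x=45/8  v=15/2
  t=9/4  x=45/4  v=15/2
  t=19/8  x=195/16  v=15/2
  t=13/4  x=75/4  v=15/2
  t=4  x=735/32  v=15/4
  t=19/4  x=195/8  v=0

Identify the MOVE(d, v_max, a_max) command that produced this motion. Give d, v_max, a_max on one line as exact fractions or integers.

final state: t=19/4, x=195/8, v=0 → d = 195/8
a_max = (15/4−0)/(3/4−0) = 5
max v = 15/2 over t∈[3/2,13/4] → v_max = 15/2
check: 15/2·(3/2+7/4) = 195/8 ✓

d=195/8 v_max=15/2 a_max=5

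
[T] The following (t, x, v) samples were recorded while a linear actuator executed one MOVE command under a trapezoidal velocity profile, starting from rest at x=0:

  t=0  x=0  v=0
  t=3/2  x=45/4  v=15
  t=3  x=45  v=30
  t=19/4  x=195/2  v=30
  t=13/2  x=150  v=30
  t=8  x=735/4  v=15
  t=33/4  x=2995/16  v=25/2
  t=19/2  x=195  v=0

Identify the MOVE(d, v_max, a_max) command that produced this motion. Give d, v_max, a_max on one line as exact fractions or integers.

final state: t=19/2, x=195, v=0 → d = 195
a_max = (15−0)/(3/2−0) = 10
max v = 30 over t∈[3,13/2] → v_max = 30
check: 30·(3+7/2) = 195 ✓

d=195 v_max=30 a_max=10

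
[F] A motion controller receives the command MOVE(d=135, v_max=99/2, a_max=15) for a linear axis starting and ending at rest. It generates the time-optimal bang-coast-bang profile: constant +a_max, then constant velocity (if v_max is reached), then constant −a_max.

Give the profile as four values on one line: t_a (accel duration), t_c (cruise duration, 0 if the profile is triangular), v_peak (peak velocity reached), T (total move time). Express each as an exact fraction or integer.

t_a=3 t_c=0 v_peak=45 T=6

v_max²/a_max = (99/2)²/15 = 3267/20
135 < 3267/20 so t_c = 0
v_peak = √(135·15) = √2025 = 45
t_a = 45/15 = 3; t_c = 0
T = 2·3 = 6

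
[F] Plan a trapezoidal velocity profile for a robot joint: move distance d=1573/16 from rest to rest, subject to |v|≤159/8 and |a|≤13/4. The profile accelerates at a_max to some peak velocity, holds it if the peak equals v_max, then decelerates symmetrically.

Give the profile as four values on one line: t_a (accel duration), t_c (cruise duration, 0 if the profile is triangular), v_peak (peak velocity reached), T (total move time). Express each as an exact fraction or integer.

t_a=11/2 t_c=0 v_peak=143/8 T=11

v_max²/a_max = (159/8)²/(13/4) = 25281/208
1573/16 < 25281/208 → triangular
v_peak = √(1573/16·13/4) = √(20449/64) = 143/8
t_a = (143/8)/(13/4) = 11/2; t_c = 0
T = 2·11/2 = 11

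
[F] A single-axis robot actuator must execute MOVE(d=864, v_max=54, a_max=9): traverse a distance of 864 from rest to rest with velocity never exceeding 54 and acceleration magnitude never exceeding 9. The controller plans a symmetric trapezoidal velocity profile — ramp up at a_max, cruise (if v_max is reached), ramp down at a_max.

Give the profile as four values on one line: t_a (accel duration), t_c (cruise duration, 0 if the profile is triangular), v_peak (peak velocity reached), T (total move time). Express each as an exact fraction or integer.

t_a=6 t_c=10 v_peak=54 T=22

vₘ²/aₘ = 54²/9 = 324
864 ≥ 324 → trapezoidal
t_a = 54/9 = 6; v_peak = 54
d_cruise = 864 − 324 = 540; t_c = 540/54 = 10
T = 2·6 + 10 = 22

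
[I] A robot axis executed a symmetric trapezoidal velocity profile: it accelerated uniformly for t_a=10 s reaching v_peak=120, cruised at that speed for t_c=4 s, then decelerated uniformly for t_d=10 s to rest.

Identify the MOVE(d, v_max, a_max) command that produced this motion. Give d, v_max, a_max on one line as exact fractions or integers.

a_max = 120/10 = 12
d_a = ½·120·10 = 600; d_c = 120·4 = 480
d = 2·600 + 480 = 1680
t_c = 4 > 0 → v_max = v_peak = 120

d=1680 v_max=120 a_max=12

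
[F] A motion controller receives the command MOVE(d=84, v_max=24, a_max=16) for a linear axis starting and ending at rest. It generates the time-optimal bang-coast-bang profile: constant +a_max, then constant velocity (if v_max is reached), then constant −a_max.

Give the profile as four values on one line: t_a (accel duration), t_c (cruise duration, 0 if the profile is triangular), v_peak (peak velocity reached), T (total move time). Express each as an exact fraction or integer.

vₘ²/aₘ = 24²/16 = 36
84 ≥ 36 ⇒ cruise phase
t_a = 24/16 = 3/2; v_peak = 24
d_cruise = 84 − 36 = 48; t_c = 48/24 = 2
T = 2·3/2 + 2 = 5

t_a=3/2 t_c=2 v_peak=24 T=5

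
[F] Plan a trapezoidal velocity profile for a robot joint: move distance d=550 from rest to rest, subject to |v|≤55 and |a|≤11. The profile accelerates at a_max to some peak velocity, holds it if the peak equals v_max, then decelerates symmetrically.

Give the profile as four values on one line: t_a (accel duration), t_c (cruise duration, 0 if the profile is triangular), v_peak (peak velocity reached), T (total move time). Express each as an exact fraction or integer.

t_a=5 t_c=5 v_peak=55 T=15

(v_max)²/a_max = 55²/11 = 275
550 ≥ 275 → trapezoidal
t_a = 55/11 = 5; v_peak = 55
d_cruise = 550 − 275 = 275; t_c = 275/55 = 5
T = 2·5 + 5 = 15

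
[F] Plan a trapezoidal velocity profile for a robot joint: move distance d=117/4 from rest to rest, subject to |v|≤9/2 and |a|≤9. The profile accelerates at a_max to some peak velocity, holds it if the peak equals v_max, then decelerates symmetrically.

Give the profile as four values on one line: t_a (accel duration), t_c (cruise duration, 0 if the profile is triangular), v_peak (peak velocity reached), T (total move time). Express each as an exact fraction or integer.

t_a=1/2 t_c=6 v_peak=9/2 T=7

(v_max)²/a_max = (9/2)²/9 = 9/4
117/4 ≥ 9/4 so v_max reached
t_a = (9/2)/9 = 1/2; v_peak = 9/2
d_cruise = 117/4 − 9/4 = 27; t_c = 27/(9/2) = 6
T = 2·1/2 + 6 = 7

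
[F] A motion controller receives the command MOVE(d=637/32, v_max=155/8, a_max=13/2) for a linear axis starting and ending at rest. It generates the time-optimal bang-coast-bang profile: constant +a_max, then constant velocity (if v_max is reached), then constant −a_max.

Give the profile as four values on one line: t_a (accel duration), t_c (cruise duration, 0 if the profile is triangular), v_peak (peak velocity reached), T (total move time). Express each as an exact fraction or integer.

(v_max)²/a_max = (155/8)²/(13/2) = 24025/416
637/32 < 24025/416 ⇒ no cruise
v_peak = √(637/32·13/2) = √(8281/64) = 91/8
t_a = (91/8)/(13/2) = 7/4; t_c = 0
T = 2·7/4 = 7/2

t_a=7/4 t_c=0 v_peak=91/8 T=7/2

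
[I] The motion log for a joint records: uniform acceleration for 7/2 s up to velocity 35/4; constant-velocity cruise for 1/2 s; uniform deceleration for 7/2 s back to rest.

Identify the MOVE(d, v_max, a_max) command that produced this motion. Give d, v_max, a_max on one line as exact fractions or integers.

a_max = (35/4)/(7/2) = 5/2
d_a = ½·35/4·7/2 = 245/16; d_c = 35/4·1/2 = 35/8
d = 2·245/16 + 35/8 = 35
t_c = 1/2 > 0 → v_max = v_peak = 35/4

d=35 v_max=35/4 a_max=5/2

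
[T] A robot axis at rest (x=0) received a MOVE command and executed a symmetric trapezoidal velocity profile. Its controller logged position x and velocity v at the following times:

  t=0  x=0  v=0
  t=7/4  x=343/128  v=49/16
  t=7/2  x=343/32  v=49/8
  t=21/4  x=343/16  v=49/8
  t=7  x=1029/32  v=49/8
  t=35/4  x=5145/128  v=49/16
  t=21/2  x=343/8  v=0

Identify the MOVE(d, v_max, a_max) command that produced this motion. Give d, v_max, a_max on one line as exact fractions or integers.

d=343/8 v_max=49/8 a_max=7/4

final state: t=21/2, x=343/8, v=0 → d = 343/8
a_max = (49/16−0)/(7/4−0) = 7/4
max v = 49/8 over t∈[7/2,7] → v_max = 49/8
check: 49/8·(7/2+7/2) = 343/8 ✓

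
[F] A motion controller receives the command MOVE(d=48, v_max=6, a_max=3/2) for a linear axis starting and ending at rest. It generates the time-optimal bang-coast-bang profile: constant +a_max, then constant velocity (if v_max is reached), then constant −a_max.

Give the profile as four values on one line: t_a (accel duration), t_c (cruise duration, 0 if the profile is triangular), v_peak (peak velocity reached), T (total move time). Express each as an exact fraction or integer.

(v_max)²/a_max = 6²/(3/2) = 24
48 ≥ 24 ⇒ cruise phase
t_a = 6/(3/2) = 4; v_peak = 6
d_cruise = 48 − 24 = 24; t_c = 24/6 = 4
T = 2·4 + 4 = 12

t_a=4 t_c=4 v_peak=6 T=12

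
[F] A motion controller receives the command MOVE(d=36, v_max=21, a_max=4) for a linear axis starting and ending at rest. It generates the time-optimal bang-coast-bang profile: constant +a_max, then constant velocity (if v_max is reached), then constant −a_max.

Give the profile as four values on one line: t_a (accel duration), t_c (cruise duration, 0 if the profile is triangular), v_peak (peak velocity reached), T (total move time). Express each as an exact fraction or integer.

t_a=3 t_c=0 v_peak=12 T=6

vₘ²/aₘ = 21²/4 = 441/4
36 < 441/4 so t_c = 0
v_peak = √(36·4) = √144 = 12
t_a = 12/4 = 3; t_c = 0
T = 2·3 = 6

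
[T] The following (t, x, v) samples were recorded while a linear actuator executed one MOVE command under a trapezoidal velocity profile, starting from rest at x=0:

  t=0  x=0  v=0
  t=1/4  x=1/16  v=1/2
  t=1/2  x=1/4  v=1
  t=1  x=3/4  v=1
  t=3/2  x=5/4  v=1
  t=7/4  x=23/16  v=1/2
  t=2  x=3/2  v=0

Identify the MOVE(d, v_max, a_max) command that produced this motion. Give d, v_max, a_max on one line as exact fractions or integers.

final state: t=2, x=3/2, v=0 → d = 3/2
a_max = (1/2−0)/(1/4−0) = 2
max v = 1 over t∈[1/2,3/2] → v_max = 1
check: 1·(1/2+1) = 3/2 ✓

d=3/2 v_max=1 a_max=2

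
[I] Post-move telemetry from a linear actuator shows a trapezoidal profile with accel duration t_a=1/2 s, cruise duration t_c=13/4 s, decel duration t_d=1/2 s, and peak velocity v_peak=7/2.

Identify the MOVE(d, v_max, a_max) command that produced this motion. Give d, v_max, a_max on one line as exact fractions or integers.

d=105/8 v_max=7/2 a_max=7

a_max = (7/2)/(1/2) = 7
d_a = ½·7/2·1/2 = 7/8; d_c = 7/2·13/4 = 91/8
d = 2·7/8 + 91/8 = 105/8
t_c = 13/4 > 0 ⇒ limit active, v_max = 7/2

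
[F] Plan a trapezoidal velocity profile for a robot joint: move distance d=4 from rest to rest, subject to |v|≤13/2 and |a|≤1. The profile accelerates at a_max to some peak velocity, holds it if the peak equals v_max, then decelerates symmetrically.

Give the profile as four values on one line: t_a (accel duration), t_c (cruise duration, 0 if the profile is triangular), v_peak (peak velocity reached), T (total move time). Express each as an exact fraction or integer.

t_a=2 t_c=0 v_peak=2 T=4

v_max²/a_max = (13/2)²/1 = 169/4
4 < 169/4 so t_c = 0
v_peak = √(4·1) = √4 = 2
t_a = 2/1 = 2; t_c = 0
T = 2·2 = 4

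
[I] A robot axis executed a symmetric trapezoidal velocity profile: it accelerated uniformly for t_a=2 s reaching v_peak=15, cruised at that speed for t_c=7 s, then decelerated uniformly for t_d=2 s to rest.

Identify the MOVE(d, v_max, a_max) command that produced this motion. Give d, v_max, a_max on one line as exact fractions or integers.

a_max = 15/2
d_a = ½·15·2 = 15; d_c = 15·7 = 105
d = 2·15 + 105 = 135
t_c = 7 > 0 so v_max = 15

d=135 v_max=15 a_max=15/2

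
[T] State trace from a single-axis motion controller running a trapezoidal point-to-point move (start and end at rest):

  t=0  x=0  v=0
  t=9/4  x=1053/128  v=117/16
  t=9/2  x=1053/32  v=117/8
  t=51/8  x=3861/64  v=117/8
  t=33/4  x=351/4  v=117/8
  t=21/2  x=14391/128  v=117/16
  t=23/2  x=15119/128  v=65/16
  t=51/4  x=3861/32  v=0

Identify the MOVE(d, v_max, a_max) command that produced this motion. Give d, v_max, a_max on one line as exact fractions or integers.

d=3861/32 v_max=117/8 a_max=13/4

final state: t=51/4, x=3861/32, v=0 → d = 3861/32
a_max = (117/16−0)/(9/4−0) = 13/4
max v = 117/8 over t∈[9/2,33/4] → v_max = 117/8
check: 117/8·(9/2+15/4) = 3861/32 ✓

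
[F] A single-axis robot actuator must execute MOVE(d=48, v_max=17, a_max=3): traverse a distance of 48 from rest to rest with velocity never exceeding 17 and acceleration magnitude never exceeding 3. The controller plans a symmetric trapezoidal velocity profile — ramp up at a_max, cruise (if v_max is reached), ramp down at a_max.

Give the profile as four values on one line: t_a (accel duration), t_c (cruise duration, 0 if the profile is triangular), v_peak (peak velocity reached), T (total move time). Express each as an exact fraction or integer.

t_a=4 t_c=0 v_peak=12 T=8

(v_max)²/a_max = 17²/3 = 289/3
48 < 289/3 ⇒ no cruise
v_peak = √(48·3) = √144 = 12
t_a = 12/3 = 4; t_c = 0
T = 2·4 = 8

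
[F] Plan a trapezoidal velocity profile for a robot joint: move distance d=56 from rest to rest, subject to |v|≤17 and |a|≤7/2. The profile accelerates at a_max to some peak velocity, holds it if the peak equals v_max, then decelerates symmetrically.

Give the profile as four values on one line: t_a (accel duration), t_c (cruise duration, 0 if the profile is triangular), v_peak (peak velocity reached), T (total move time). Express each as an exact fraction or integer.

t_a=4 t_c=0 v_peak=14 T=8

vₘ²/aₘ = 17²/(7/2) = 578/7
56 < 578/7 ⇒ no cruise
v_peak = √(56·7/2) = √196 = 14
t_a = 14/(7/2) = 4; t_c = 0
T = 2·4 = 8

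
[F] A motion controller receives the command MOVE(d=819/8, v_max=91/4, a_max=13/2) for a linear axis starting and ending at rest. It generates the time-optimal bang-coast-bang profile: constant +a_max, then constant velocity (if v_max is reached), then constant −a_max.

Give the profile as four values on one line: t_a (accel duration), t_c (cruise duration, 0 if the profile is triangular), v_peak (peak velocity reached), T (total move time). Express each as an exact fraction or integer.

t_a=7/2 t_c=1 v_peak=91/4 T=8

(v_max)²/a_max = (91/4)²/(13/2) = 637/8
819/8 ≥ 637/8 so v_max reached
t_a = (91/4)/(13/2) = 7/2; v_peak = 91/4
d_cruise = 819/8 − 637/8 = 91/4; t_c = (91/4)/(91/4) = 1
T = 2·7/2 + 1 = 8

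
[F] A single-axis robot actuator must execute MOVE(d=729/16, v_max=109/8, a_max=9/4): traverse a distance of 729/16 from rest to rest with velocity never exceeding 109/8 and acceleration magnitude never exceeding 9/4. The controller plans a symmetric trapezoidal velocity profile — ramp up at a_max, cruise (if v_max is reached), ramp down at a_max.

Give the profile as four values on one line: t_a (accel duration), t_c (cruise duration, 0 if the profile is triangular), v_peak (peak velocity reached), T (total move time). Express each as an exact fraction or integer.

vₘ²/aₘ = (109/8)²/(9/4) = 11881/144
729/16 < 11881/144 ⇒ no cruise
v_peak = √(729/16·9/4) = √(6561/64) = 81/8
t_a = (81/8)/(9/4) = 9/2; t_c = 0
T = 2·9/2 = 9

t_a=9/2 t_c=0 v_peak=81/8 T=9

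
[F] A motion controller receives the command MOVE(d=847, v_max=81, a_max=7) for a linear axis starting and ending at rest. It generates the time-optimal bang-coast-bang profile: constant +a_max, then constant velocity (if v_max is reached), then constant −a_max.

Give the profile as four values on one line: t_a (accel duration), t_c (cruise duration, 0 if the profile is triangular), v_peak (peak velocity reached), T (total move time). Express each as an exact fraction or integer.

t_a=11 t_c=0 v_peak=77 T=22

(v_max)²/a_max = 81²/7 = 6561/7
847 < 6561/7 ⇒ no cruise
v_peak = √(847·7) = √5929 = 77
t_a = 77/7 = 11; t_c = 0
T = 2·11 = 22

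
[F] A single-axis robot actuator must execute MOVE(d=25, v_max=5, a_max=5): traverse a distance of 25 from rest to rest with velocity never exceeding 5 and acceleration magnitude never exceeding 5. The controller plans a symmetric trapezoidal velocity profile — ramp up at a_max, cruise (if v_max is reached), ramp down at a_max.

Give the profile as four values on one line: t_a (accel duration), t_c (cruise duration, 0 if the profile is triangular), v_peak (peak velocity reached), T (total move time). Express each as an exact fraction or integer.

(v_max)²/a_max = 5²/5 = 5
25 ≥ 5 → trapezoidal
t_a = 5/5 = 1; v_peak = 5
d_cruise = 25 − 5 = 20; t_c = 20/5 = 4
T = 2·1 + 4 = 6

t_a=1 t_c=4 v_peak=5 T=6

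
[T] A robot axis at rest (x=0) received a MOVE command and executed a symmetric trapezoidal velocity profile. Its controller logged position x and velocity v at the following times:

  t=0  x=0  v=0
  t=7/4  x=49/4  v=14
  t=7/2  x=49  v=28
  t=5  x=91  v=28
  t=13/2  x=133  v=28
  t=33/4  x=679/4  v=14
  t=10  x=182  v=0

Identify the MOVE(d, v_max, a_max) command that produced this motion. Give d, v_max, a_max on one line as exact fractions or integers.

final state: t=10, x=182, v=0 → d = 182
a_max = (14−0)/(7/4−0) = 8
max v = 28 over t∈[7/2,13/2] → v_max = 28
check: 28·(7/2+3) = 182 ✓

d=182 v_max=28 a_max=8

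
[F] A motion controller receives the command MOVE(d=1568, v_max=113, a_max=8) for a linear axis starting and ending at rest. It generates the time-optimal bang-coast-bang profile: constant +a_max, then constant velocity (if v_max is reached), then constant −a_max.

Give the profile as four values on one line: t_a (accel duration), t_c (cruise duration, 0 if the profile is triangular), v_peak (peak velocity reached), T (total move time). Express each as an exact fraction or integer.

vₘ²/aₘ = 113²/8 = 12769/8
1568 < 12769/8 ⇒ no cruise
v_peak = √(1568·8) = √12544 = 112
t_a = 112/8 = 14; t_c = 0
T = 2·14 = 28

t_a=14 t_c=0 v_peak=112 T=28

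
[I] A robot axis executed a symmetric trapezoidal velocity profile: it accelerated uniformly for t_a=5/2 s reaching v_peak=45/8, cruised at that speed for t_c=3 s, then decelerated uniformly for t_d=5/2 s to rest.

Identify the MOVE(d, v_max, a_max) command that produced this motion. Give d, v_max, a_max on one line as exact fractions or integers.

d=495/16 v_max=45/8 a_max=9/4

a_max = (45/8)/(5/2) = 9/4
d_a = ½·45/8·5/2 = 225/32; d_c = 45/8·3 = 135/8
d = 2·225/32 + 135/8 = 495/16
t_c = 3 > 0 → v_max = v_peak = 45/8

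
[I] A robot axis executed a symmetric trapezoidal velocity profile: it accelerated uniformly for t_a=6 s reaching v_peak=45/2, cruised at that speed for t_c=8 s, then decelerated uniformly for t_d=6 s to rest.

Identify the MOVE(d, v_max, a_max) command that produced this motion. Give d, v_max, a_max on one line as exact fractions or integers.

a_max = (45/2)/6 = 15/4
d_a = ½·45/2·6 = 135/2; d_c = 45/2·8 = 180
d = 2·135/2 + 180 = 315
t_c = 8 > 0 so v_max = 45/2

d=315 v_max=45/2 a_max=15/4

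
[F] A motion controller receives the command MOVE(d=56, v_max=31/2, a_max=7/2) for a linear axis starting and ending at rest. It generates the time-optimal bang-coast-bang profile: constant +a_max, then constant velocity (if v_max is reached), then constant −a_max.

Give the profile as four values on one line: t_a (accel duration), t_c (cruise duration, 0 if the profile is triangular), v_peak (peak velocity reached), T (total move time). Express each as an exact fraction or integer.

(v_max)²/a_max = (31/2)²/(7/2) = 961/14
56 < 961/14 ⇒ no cruise
v_peak = √(56·7/2) = √196 = 14
t_a = 14/(7/2) = 4; t_c = 0
T = 2·4 = 8

t_a=4 t_c=0 v_peak=14 T=8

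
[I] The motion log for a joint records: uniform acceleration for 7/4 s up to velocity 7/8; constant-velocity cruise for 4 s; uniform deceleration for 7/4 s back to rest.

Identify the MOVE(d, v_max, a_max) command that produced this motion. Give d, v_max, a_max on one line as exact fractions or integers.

a_max = (7/8)/(7/4) = 1/2
d_a = ½·7/8·7/4 = 49/64; d_c = 7/8·4 = 7/2
d = 2·49/64 + 7/2 = 161/32
t_c = 4 > 0 so v_max = 7/8

d=161/32 v_max=7/8 a_max=1/2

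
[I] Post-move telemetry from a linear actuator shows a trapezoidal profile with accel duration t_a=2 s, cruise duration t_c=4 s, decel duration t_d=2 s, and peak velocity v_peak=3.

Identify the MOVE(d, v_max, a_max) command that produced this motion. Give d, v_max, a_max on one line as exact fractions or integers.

d=18 v_max=3 a_max=3/2

a_max = 3/2
d_a = ½·3·2 = 3; d_c = 3·4 = 12
d = 2·3 + 12 = 18
t_c = 4 > 0 ⇒ limit active, v_max = 3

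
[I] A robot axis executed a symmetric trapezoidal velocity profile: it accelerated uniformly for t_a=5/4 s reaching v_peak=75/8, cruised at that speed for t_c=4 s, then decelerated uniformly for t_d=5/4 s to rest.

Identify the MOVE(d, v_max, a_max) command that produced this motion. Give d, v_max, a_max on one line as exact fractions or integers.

a_max = (75/8)/(5/4) = 15/2
d_a = ½·75/8·5/4 = 375/64; d_c = 75/8·4 = 75/2
d = 2·375/64 + 75/2 = 1575/32
t_c = 4 > 0 so v_max = 75/8

d=1575/32 v_max=75/8 a_max=15/2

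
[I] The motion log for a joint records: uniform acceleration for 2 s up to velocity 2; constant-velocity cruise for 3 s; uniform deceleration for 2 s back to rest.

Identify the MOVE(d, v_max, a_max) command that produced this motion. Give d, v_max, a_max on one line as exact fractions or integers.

d=10 v_max=2 a_max=1

a_max = 2/2 = 1
d_a = ½·2·2 = 2; d_c = 2·3 = 6
d = 2·2 + 6 = 10
t_c = 3 > 0 ⇒ limit active, v_max = 2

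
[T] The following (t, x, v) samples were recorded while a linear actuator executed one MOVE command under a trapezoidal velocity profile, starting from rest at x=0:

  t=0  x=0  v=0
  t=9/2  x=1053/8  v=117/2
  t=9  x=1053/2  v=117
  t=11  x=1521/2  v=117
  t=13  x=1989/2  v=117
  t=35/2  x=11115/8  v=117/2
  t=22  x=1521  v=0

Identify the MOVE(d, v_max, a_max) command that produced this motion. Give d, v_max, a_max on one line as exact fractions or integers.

d=1521 v_max=117 a_max=13

final state: t=22, x=1521, v=0 → d = 1521
a_max = (117/2−0)/(9/2−0) = 13
max v = 117 over t∈[9,13] → v_max = 117
check: 117·(9+4) = 1521 ✓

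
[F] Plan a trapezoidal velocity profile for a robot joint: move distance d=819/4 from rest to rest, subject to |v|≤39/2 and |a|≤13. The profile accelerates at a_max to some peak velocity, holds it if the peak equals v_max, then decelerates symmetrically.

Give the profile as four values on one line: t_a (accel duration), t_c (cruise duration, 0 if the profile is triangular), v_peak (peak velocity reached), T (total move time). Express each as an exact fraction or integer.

vₘ²/aₘ = (39/2)²/13 = 117/4
819/4 ≥ 117/4 so v_max reached
t_a = (39/2)/13 = 3/2; v_peak = 39/2
d_cruise = 819/4 − 117/4 = 351/2; t_c = (351/2)/(39/2) = 9
T = 2·3/2 + 9 = 12

t_a=3/2 t_c=9 v_peak=39/2 T=12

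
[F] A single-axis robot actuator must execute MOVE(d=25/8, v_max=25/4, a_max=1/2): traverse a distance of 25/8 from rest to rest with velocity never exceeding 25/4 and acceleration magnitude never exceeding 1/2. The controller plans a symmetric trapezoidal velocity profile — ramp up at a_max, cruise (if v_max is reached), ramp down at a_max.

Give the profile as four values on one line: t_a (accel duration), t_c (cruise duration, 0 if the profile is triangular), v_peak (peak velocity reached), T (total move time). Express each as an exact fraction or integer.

vₘ²/aₘ = (25/4)²/(1/2) = 625/8
25/8 < 625/8 ⇒ no cruise
v_peak = √(25/8·1/2) = √(25/16) = 5/4
t_a = (5/4)/(1/2) = 5/2; t_c = 0
T = 2·5/2 = 5

t_a=5/2 t_c=0 v_peak=5/4 T=5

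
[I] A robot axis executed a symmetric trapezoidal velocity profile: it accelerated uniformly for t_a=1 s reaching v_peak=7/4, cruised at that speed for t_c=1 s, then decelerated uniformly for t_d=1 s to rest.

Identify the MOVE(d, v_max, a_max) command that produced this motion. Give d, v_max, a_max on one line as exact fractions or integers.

d=7/2 v_max=7/4 a_max=7/4

a_max = (7/4)/1 = 7/4
d_a = ½·7/4·1 = 7/8; d_c = 7/4·1 = 7/4
d = 2·7/8 + 7/4 = 7/2
t_c = 1 > 0 ⇒ limit active, v_max = 7/4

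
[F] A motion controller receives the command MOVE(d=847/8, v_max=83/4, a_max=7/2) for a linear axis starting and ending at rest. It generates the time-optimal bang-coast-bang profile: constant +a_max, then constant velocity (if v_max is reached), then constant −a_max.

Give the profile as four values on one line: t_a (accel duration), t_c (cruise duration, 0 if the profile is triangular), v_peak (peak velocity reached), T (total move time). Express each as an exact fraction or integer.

t_a=11/2 t_c=0 v_peak=77/4 T=11

(v_max)²/a_max = (83/4)²/(7/2) = 6889/56
847/8 < 6889/56 ⇒ no cruise
v_peak = √(847/8·7/2) = √(5929/16) = 77/4
t_a = (77/4)/(7/2) = 11/2; t_c = 0
T = 2·11/2 = 11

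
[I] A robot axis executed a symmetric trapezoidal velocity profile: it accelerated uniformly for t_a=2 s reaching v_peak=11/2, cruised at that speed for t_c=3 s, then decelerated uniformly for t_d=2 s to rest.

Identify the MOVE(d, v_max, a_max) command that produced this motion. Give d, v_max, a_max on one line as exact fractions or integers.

d=55/2 v_max=11/2 a_max=11/4

a_max = (11/2)/2 = 11/4
d_a = ½·11/2·2 = 11/2; d_c = 11/2·3 = 33/2
d = 2·11/2 + 33/2 = 55/2
t_c = 3 > 0 so v_max = 11/2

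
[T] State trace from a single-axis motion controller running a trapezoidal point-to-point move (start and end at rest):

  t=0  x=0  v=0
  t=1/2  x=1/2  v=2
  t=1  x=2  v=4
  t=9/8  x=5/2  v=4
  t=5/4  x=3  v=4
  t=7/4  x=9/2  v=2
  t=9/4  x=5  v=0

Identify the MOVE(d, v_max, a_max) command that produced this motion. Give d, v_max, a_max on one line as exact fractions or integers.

d=5 v_max=4 a_max=4

final state: t=9/4, x=5, v=0 → d = 5
a_max = (2−0)/(1/2−0) = 4
max v = 4 over t∈[1,5/4] → v_max = 4
check: 4·(1+1/4) = 5 ✓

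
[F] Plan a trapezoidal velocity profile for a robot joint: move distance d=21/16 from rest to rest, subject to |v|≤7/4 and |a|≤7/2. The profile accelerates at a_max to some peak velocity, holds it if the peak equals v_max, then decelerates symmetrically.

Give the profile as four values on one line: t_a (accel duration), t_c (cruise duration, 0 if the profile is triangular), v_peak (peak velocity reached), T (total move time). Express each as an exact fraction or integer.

v_max²/a_max = (7/4)²/(7/2) = 7/8
21/16 ≥ 7/8 so v_max reached
t_a = (7/4)/(7/2) = 1/2; v_peak = 7/4
d_cruise = 21/16 − 7/8 = 7/16; t_c = (7/16)/(7/4) = 1/4
T = 2·1/2 + 1/4 = 5/4

t_a=1/2 t_c=1/4 v_peak=7/4 T=5/4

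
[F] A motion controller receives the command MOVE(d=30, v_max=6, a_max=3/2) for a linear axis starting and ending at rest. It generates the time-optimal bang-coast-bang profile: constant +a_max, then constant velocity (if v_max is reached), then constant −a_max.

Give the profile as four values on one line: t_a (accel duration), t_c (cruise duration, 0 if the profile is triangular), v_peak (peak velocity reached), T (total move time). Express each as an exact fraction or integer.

t_a=4 t_c=1 v_peak=6 T=9

(v_max)²/a_max = 6²/(3/2) = 24
30 ≥ 24 so v_max reached
t_a = 6/(3/2) = 4; v_peak = 6
d_cruise = 30 − 24 = 6; t_c = 6/6 = 1
T = 2·4 + 1 = 9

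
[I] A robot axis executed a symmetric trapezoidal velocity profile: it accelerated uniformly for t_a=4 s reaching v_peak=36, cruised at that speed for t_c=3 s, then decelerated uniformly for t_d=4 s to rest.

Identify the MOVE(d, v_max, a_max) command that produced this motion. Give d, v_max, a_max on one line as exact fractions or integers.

d=252 v_max=36 a_max=9

a_max = 36/4 = 9
d_a = ½·36·4 = 72; d_c = 36·3 = 108
d = 2·72 + 108 = 252
t_c = 3 > 0 ⇒ limit active, v_max = 36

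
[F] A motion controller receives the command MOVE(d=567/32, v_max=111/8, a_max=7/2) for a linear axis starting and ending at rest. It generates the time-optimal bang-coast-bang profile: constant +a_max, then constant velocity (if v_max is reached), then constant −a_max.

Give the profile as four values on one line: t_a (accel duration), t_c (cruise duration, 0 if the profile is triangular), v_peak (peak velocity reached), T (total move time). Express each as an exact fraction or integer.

(v_max)²/a_max = (111/8)²/(7/2) = 12321/224
567/32 < 12321/224 so t_c = 0
v_peak = √(567/32·7/2) = √(3969/64) = 63/8
t_a = (63/8)/(7/2) = 9/4; t_c = 0
T = 2·9/4 = 9/2

t_a=9/4 t_c=0 v_peak=63/8 T=9/2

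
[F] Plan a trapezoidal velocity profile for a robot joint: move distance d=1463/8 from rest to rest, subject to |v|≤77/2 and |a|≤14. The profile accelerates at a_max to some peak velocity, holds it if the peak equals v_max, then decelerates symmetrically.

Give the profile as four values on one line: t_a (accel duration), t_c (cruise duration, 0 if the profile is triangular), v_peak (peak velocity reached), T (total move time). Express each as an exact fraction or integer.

t_a=11/4 t_c=2 v_peak=77/2 T=15/2

v_max²/a_max = (77/2)²/14 = 847/8
1463/8 ≥ 847/8 so v_max reached
t_a = (77/2)/14 = 11/4; v_peak = 77/2
d_cruise = 1463/8 − 847/8 = 77; t_c = 77/(77/2) = 2
T = 2·11/4 + 2 = 15/2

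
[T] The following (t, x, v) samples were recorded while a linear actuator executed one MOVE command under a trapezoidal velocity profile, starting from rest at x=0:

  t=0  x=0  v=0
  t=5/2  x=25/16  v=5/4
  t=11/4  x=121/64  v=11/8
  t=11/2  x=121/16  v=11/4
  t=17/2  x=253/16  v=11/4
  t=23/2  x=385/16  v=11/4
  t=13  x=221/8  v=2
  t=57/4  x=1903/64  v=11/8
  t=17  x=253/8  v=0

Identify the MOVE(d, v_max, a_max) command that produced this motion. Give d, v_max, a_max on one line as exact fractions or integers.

d=253/8 v_max=11/4 a_max=1/2

final state: t=17, x=253/8, v=0 → d = 253/8
a_max = (5/4−0)/(5/2−0) = 1/2
max v = 11/4 over t∈[11/2,23/2] → v_max = 11/4
check: 11/4·(11/2+6) = 253/8 ✓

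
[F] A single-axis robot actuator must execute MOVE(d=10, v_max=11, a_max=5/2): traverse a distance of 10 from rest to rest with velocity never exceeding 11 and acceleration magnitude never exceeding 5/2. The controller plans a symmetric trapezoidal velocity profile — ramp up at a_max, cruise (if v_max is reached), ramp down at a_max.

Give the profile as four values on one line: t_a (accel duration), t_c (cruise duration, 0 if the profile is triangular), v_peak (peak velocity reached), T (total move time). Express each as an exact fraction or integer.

(v_max)²/a_max = 11²/(5/2) = 242/5
10 < 242/5 so t_c = 0
v_peak = √(10·5/2) = √25 = 5
t_a = 5/(5/2) = 2; t_c = 0
T = 2·2 = 4

t_a=2 t_c=0 v_peak=5 T=4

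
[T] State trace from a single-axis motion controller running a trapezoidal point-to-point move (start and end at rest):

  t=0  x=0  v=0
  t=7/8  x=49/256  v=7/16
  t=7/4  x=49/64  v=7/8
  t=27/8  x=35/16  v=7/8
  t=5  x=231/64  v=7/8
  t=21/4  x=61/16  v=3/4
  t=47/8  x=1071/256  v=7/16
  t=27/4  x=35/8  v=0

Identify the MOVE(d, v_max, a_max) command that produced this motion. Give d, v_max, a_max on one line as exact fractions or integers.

final state: t=27/4, x=35/8, v=0 → d = 35/8
a_max = (7/16−0)/(7/8−0) = 1/2
max v = 7/8 over t∈[7/4,5] → v_max = 7/8
check: 7/8·(7/4+13/4) = 35/8 ✓

d=35/8 v_max=7/8 a_max=1/2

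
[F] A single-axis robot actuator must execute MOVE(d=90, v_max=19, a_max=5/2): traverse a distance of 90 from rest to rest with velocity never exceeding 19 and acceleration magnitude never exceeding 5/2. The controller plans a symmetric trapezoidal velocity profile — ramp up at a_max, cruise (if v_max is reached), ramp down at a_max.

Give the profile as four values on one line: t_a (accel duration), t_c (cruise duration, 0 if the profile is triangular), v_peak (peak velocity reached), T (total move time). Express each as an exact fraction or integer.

vₘ²/aₘ = 19²/(5/2) = 722/5
90 < 722/5 so t_c = 0
v_peak = √(90·5/2) = √225 = 15
t_a = 15/(5/2) = 6; t_c = 0
T = 2·6 = 12

t_a=6 t_c=0 v_peak=15 T=12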